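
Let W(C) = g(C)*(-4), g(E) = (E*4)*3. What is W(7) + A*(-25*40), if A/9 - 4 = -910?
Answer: 8153664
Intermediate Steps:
A = -8154 (A = 36 + 9*(-910) = 36 - 8190 = -8154)
g(E) = 12*E (g(E) = (4*E)*3 = 12*E)
W(C) = -48*C (W(C) = (12*C)*(-4) = -48*C)
W(7) + A*(-25*40) = -48*7 - (-203850)*40 = -336 - 8154*(-1000) = -336 + 8154000 = 8153664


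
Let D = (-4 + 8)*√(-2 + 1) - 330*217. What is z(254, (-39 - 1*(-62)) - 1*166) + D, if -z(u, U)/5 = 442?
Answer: -73820 + 4*I ≈ -73820.0 + 4.0*I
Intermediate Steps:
z(u, U) = -2210 (z(u, U) = -5*442 = -2210)
D = -71610 + 4*I (D = 4*√(-1) - 71610 = 4*I - 71610 = -71610 + 4*I ≈ -71610.0 + 4.0*I)
z(254, (-39 - 1*(-62)) - 1*166) + D = -2210 + (-71610 + 4*I) = -73820 + 4*I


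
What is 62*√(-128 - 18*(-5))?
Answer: 62*I*√38 ≈ 382.19*I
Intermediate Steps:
62*√(-128 - 18*(-5)) = 62*√(-128 + 90) = 62*√(-38) = 62*(I*√38) = 62*I*√38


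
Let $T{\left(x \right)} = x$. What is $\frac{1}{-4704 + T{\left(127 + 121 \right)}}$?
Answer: $- \frac{1}{4456} \approx -0.00022442$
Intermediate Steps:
$\frac{1}{-4704 + T{\left(127 + 121 \right)}} = \frac{1}{-4704 + \left(127 + 121\right)} = \frac{1}{-4704 + 248} = \frac{1}{-4456} = - \frac{1}{4456}$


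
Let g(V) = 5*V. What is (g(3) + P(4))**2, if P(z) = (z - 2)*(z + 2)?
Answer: 729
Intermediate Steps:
P(z) = (-2 + z)*(2 + z)
(g(3) + P(4))**2 = (5*3 + (-4 + 4**2))**2 = (15 + (-4 + 16))**2 = (15 + 12)**2 = 27**2 = 729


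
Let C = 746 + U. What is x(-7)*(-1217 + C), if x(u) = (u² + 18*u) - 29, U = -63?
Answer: 56604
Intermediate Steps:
x(u) = -29 + u² + 18*u
C = 683 (C = 746 - 63 = 683)
x(-7)*(-1217 + C) = (-29 + (-7)² + 18*(-7))*(-1217 + 683) = (-29 + 49 - 126)*(-534) = -106*(-534) = 56604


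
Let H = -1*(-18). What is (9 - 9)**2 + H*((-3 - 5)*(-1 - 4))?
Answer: 720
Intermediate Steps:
H = 18
(9 - 9)**2 + H*((-3 - 5)*(-1 - 4)) = (9 - 9)**2 + 18*((-3 - 5)*(-1 - 4)) = 0**2 + 18*(-8*(-5)) = 0 + 18*40 = 0 + 720 = 720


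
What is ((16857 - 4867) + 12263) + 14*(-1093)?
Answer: 8951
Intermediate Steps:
((16857 - 4867) + 12263) + 14*(-1093) = (11990 + 12263) - 15302 = 24253 - 15302 = 8951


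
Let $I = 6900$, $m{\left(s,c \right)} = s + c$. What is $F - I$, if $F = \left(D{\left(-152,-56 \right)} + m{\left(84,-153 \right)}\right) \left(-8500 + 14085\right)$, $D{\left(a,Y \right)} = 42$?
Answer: $-157695$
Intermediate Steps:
$m{\left(s,c \right)} = c + s$
$F = -150795$ ($F = \left(42 + \left(-153 + 84\right)\right) \left(-8500 + 14085\right) = \left(42 - 69\right) 5585 = \left(-27\right) 5585 = -150795$)
$F - I = -150795 - 6900 = -157695$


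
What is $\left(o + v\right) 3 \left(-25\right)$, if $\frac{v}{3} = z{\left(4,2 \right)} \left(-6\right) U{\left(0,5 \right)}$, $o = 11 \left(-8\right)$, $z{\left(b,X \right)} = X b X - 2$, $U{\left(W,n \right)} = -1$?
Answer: $-12300$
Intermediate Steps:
$z{\left(b,X \right)} = -2 + b X^{2}$ ($z{\left(b,X \right)} = b X^{2} - 2 = -2 + b X^{2}$)
$o = -88$
$v = 252$ ($v = 3 \left(-2 + 4 \cdot 2^{2}\right) \left(-6\right) \left(-1\right) = 3 \left(-2 + 4 \cdot 4\right) \left(-6\right) \left(-1\right) = 3 \left(-2 + 16\right) \left(-6\right) \left(-1\right) = 3 \cdot 14 \left(-6\right) \left(-1\right) = 3 \left(\left(-84\right) \left(-1\right)\right) = 3 \cdot 84 = 252$)
$\left(o + v\right) 3 \left(-25\right) = \left(-88 + 252\right) 3 \left(-25\right) = 164 \left(-75\right) = -12300$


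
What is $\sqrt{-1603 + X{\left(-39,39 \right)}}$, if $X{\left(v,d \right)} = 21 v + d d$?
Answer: $i \sqrt{901} \approx 30.017 i$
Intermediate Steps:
$X{\left(v,d \right)} = d^{2} + 21 v$ ($X{\left(v,d \right)} = 21 v + d^{2} = d^{2} + 21 v$)
$\sqrt{-1603 + X{\left(-39,39 \right)}} = \sqrt{-1603 + \left(39^{2} + 21 \left(-39\right)\right)} = \sqrt{-1603 + \left(1521 - 819\right)} = \sqrt{-1603 + 702} = \sqrt{-901} = i \sqrt{901}$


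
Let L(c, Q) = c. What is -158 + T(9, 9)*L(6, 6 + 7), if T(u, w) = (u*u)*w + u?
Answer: 4270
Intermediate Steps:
T(u, w) = u + w*u**2 (T(u, w) = u**2*w + u = w*u**2 + u = u + w*u**2)
-158 + T(9, 9)*L(6, 6 + 7) = -158 + (9*(1 + 9*9))*6 = -158 + (9*(1 + 81))*6 = -158 + (9*82)*6 = -158 + 738*6 = -158 + 4428 = 4270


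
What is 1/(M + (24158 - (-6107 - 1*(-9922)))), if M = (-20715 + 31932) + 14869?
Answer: 1/46429 ≈ 2.1538e-5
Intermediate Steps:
M = 26086 (M = 11217 + 14869 = 26086)
1/(M + (24158 - (-6107 - 1*(-9922)))) = 1/(26086 + (24158 - (-6107 - 1*(-9922)))) = 1/(26086 + (24158 - (-6107 + 9922))) = 1/(26086 + (24158 - 1*3815)) = 1/(26086 + (24158 - 3815)) = 1/(26086 + 20343) = 1/46429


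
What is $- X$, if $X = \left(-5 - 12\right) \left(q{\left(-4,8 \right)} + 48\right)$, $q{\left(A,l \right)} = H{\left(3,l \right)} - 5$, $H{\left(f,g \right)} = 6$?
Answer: $833$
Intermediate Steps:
$q{\left(A,l \right)} = 1$ ($q{\left(A,l \right)} = 6 - 5 = 1$)
$X = -833$ ($X = \left(-5 - 12\right) \left(1 + 48\right) = \left(-17\right) 49 = -833$)
$- X = \left(-1\right) \left(-833\right) = 833$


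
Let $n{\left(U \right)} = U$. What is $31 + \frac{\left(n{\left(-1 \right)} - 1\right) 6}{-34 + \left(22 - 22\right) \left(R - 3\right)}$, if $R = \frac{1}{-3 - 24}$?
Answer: $\frac{533}{17} \approx 31.353$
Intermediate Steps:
$R = - \frac{1}{27}$ ($R = \frac{1}{-27} = - \frac{1}{27} \approx -0.037037$)
$31 + \frac{\left(n{\left(-1 \right)} - 1\right) 6}{-34 + \left(22 - 22\right) \left(R - 3\right)} = 31 + \frac{\left(-1 - 1\right) 6}{-34 + \left(22 - 22\right) \left(- \frac{1}{27} - 3\right)} = 31 + \frac{\left(-2\right) 6}{-34 + 0 \left(- \frac{82}{27}\right)} = 31 + \frac{1}{-34 + 0} \left(-12\right) = 31 + \frac{1}{-34} \left(-12\right) = 31 - - \frac{6}{17} = 31 + \frac{6}{17} = \frac{533}{17}$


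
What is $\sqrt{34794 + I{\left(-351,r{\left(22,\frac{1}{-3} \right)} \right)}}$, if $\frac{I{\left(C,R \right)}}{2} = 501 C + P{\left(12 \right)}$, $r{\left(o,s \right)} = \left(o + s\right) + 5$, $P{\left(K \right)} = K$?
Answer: $2 i \sqrt{79221} \approx 562.92 i$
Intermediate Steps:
$r{\left(o,s \right)} = 5 + o + s$
$I{\left(C,R \right)} = 24 + 1002 C$ ($I{\left(C,R \right)} = 2 \left(501 C + 12\right) = 2 \left(12 + 501 C\right) = 24 + 1002 C$)
$\sqrt{34794 + I{\left(-351,r{\left(22,\frac{1}{-3} \right)} \right)}} = \sqrt{34794 + \left(24 + 1002 \left(-351\right)\right)} = \sqrt{34794 + \left(24 - 351702\right)} = \sqrt{34794 - 351678} = \sqrt{-316884} = 2 i \sqrt{79221}$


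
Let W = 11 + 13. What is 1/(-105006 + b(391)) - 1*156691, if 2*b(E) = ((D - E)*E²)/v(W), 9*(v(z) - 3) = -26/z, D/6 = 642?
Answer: -4471943081048557/28539884748 ≈ -1.5669e+5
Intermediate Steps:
D = 3852 (D = 6*642 = 3852)
W = 24
v(z) = 3 - 26/(9*z) (v(z) = 3 + (-26/z)/9 = 3 - 26/(9*z))
b(E) = 54*E²*(3852 - E)/311 (b(E) = (((3852 - E)*E²)/(3 - 26/9/24))/2 = ((E²*(3852 - E))/(3 - 26/9*1/24))/2 = ((E²*(3852 - E))/(3 - 13/108))/2 = ((E²*(3852 - E))/(311/108))/2 = ((E²*(3852 - E))*(108/311))/2 = (108*E²*(3852 - E)/311)/2 = 54*E²*(3852 - E)/311)
1/(-105006 + b(391)) - 1*156691 = 1/(-105006 + (54/311)*391²*(3852 - 1*391)) - 1*156691 = 1/(-105006 + (54/311)*152881*(3852 - 391)) - 156691 = 1/(-105006 + (54/311)*152881*3461) - 156691 = 1/(-105006 + 28572541614/311) - 156691 = 1/(28539884748/311) - 156691 = 311/28539884748 - 156691 = -4471943081048557/28539884748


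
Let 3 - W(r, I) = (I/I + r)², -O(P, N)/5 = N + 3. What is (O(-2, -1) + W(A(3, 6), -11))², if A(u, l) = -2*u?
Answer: 1024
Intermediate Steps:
O(P, N) = -15 - 5*N (O(P, N) = -5*(N + 3) = -5*(3 + N) = -15 - 5*N)
W(r, I) = 3 - (1 + r)² (W(r, I) = 3 - (I/I + r)² = 3 - (1 + r)²)
(O(-2, -1) + W(A(3, 6), -11))² = ((-15 - 5*(-1)) + (3 - (1 - 2*3)²))² = ((-15 + 5) + (3 - (1 - 6)²))² = (-10 + (3 - 1*(-5)²))² = (-10 + (3 - 1*25))² = (-10 + (3 - 25))² = (-10 - 22)² = (-32)² = 1024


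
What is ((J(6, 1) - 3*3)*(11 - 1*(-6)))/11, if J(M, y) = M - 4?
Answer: -119/11 ≈ -10.818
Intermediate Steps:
J(M, y) = -4 + M
((J(6, 1) - 3*3)*(11 - 1*(-6)))/11 = (((-4 + 6) - 3*3)*(11 - 1*(-6)))/11 = ((2 - 9)*(11 + 6))*(1/11) = -7*17*(1/11) = -119*1/11 = -119/11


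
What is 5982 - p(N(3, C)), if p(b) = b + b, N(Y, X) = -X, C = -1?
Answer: 5980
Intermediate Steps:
p(b) = 2*b
5982 - p(N(3, C)) = 5982 - 2*(-1*(-1)) = 5982 - 2 = 5980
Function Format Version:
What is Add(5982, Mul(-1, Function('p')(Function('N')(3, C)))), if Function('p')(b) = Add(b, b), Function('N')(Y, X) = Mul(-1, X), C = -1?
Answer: 5980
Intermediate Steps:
Function('p')(b) = Mul(2, b)
Add(5982, Mul(-1, Function('p')(Function('N')(3, C)))) = Add(5982, Mul(-1, Mul(2, Mul(-1, -1)))) = Add(5982, Mul(-1, Mul(2, 1))) = Add(5982, Mul(-1, 2)) = Add(5982, -2) = 5980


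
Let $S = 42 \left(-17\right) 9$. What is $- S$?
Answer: $6426$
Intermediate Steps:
$S = -6426$ ($S = \left(-714\right) 9 = -6426$)
$- S = \left(-1\right) \left(-6426\right) = 6426$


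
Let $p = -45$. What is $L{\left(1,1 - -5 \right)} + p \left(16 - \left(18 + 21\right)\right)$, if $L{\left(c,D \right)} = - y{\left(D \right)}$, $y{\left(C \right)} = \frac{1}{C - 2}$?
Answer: $\frac{4139}{4} \approx 1034.8$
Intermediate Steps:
$y{\left(C \right)} = \frac{1}{-2 + C}$
$L{\left(c,D \right)} = - \frac{1}{-2 + D}$
$L{\left(1,1 - -5 \right)} + p \left(16 - \left(18 + 21\right)\right) = - \frac{1}{-2 + \left(1 - -5\right)} - 45 \left(16 - \left(18 + 21\right)\right) = - \frac{1}{-2 + \left(1 + 5\right)} - 45 \left(16 - 39\right) = - \frac{1}{-2 + 6} - 45 \left(16 - 39\right) = - \frac{1}{4} - -1035 = \left(-1\right) \frac{1}{4} + 1035 = - \frac{1}{4} + 1035 = \frac{4139}{4}$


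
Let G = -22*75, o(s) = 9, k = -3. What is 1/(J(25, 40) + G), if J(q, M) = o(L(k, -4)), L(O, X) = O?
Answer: -1/1641 ≈ -0.00060938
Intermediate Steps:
J(q, M) = 9
G = -1650
1/(J(25, 40) + G) = 1/(9 - 1650) = 1/(-1641) = -1/1641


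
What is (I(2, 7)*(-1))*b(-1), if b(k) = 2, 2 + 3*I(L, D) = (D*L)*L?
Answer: -52/3 ≈ -17.333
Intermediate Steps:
I(L, D) = -⅔ + D*L²/3 (I(L, D) = -⅔ + ((D*L)*L)/3 = -⅔ + (D*L²)/3 = -⅔ + D*L²/3)
(I(2, 7)*(-1))*b(-1) = ((-⅔ + (⅓)*7*2²)*(-1))*2 = ((-⅔ + (⅓)*7*4)*(-1))*2 = ((-⅔ + 28/3)*(-1))*2 = ((26/3)*(-1))*2 = -26/3*2 = -52/3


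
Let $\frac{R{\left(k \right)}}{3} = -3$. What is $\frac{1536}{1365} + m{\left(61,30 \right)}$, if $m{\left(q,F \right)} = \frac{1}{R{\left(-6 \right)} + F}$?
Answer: $\frac{1601}{1365} \approx 1.1729$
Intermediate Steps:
$R{\left(k \right)} = -9$ ($R{\left(k \right)} = 3 \left(-3\right) = -9$)
$m{\left(q,F \right)} = \frac{1}{-9 + F}$
$\frac{1536}{1365} + m{\left(61,30 \right)} = \frac{1536}{1365} + \frac{1}{-9 + 30} = 1536 \cdot \frac{1}{1365} + \frac{1}{21} = \frac{512}{455} + \frac{1}{21} = \frac{1601}{1365}$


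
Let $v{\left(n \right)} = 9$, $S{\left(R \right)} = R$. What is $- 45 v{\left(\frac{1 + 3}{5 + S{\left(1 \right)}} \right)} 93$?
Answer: $-37665$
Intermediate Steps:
$- 45 v{\left(\frac{1 + 3}{5 + S{\left(1 \right)}} \right)} 93 = \left(-45\right) 9 \cdot 93 = \left(-405\right) 93 = -37665$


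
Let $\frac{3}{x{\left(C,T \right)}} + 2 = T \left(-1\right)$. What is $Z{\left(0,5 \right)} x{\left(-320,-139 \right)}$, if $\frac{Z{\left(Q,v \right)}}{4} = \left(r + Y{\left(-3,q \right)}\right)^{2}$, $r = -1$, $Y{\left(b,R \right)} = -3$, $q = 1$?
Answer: $\frac{192}{137} \approx 1.4015$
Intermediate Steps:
$x{\left(C,T \right)} = \frac{3}{-2 - T}$ ($x{\left(C,T \right)} = \frac{3}{-2 + T \left(-1\right)} = \frac{3}{-2 - T}$)
$Z{\left(Q,v \right)} = 64$ ($Z{\left(Q,v \right)} = 4 \left(-1 - 3\right)^{2} = 4 \left(-4\right)^{2} = 4 \cdot 16 = 64$)
$Z{\left(0,5 \right)} x{\left(-320,-139 \right)} = 64 \left(- \frac{3}{2 - 139}\right) = 64 \left(- \frac{3}{-137}\right) = 64 \left(\left(-3\right) \left(- \frac{1}{137}\right)\right) = 64 \cdot \frac{3}{137} = \frac{192}{137}$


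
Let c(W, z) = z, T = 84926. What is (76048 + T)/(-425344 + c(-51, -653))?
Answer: -1626/4303 ≈ -0.37788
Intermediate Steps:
(76048 + T)/(-425344 + c(-51, -653)) = (76048 + 84926)/(-425344 - 653) = 160974/(-425997) = 160974*(-1/425997) = -1626/4303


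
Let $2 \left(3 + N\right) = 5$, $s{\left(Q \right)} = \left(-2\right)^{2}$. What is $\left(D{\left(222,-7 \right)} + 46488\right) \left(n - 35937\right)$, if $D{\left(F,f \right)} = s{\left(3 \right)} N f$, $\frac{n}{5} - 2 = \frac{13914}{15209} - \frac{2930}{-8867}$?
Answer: $- \frac{225265498533496782}{134858203} \approx -1.6704 \cdot 10^{9}$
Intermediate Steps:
$s{\left(Q \right)} = 4$
$N = - \frac{1}{2}$ ($N = -3 + \frac{1}{2} \cdot 5 = -3 + \frac{5}{2} = - \frac{1}{2} \approx -0.5$)
$n = \frac{2188271070}{134858203}$ ($n = 10 + 5 \left(\frac{13914}{15209} - \frac{2930}{-8867}\right) = 10 + 5 \left(13914 \cdot \frac{1}{15209} - - \frac{2930}{8867}\right) = 10 + 5 \left(\frac{13914}{15209} + \frac{2930}{8867}\right) = 10 + 5 \cdot \frac{167937808}{134858203} = 10 + \frac{839689040}{134858203} = \frac{2188271070}{134858203} \approx 16.226$)
$D{\left(F,f \right)} = - 2 f$ ($D{\left(F,f \right)} = 4 \left(- \frac{1}{2}\right) f = - 2 f$)
$\left(D{\left(222,-7 \right)} + 46488\right) \left(n - 35937\right) = \left(\left(-2\right) \left(-7\right) + 46488\right) \left(\frac{2188271070}{134858203} - 35937\right) = \left(14 + 46488\right) \left(- \frac{4844210970141}{134858203}\right) = 46502 \left(- \frac{4844210970141}{134858203}\right) = - \frac{225265498533496782}{134858203}$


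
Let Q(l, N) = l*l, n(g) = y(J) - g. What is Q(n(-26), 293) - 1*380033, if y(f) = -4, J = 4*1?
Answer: -379549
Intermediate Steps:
J = 4
n(g) = -4 - g
Q(l, N) = l**2
Q(n(-26), 293) - 1*380033 = (-4 - 1*(-26))**2 - 1*380033 = (-4 + 26)**2 - 380033 = 22**2 - 380033 = 484 - 380033 = -379549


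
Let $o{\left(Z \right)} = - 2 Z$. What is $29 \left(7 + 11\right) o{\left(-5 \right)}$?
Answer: $5220$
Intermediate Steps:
$29 \left(7 + 11\right) o{\left(-5 \right)} = 29 \left(7 + 11\right) \left(\left(-2\right) \left(-5\right)\right) = 29 \cdot 18 \cdot 10 = 522 \cdot 10 = 5220$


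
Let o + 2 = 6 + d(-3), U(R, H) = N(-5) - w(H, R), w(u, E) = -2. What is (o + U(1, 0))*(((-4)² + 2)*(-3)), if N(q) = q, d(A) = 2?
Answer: -162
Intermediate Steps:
U(R, H) = -3 (U(R, H) = -5 - 1*(-2) = -5 + 2 = -3)
o = 6 (o = -2 + (6 + 2) = -2 + 8 = 6)
(o + U(1, 0))*(((-4)² + 2)*(-3)) = (6 - 3)*(((-4)² + 2)*(-3)) = 3*((16 + 2)*(-3)) = 3*(18*(-3)) = 3*(-54) = -162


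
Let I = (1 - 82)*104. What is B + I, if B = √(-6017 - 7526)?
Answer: -8424 + I*√13543 ≈ -8424.0 + 116.37*I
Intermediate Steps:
B = I*√13543 (B = √(-13543) = I*√13543 ≈ 116.37*I)
I = -8424 (I = -81*104 = -8424)
B + I = I*√13543 - 8424 = -8424 + I*√13543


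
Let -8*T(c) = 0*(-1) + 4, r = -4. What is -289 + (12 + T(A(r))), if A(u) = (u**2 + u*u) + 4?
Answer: -555/2 ≈ -277.50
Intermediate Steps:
A(u) = 4 + 2*u**2 (A(u) = (u**2 + u**2) + 4 = 2*u**2 + 4 = 4 + 2*u**2)
T(c) = -1/2 (T(c) = -(0*(-1) + 4)/8 = -(0 + 4)/8 = -1/8*4 = -1/2)
-289 + (12 + T(A(r))) = -289 + (12 - 1/2) = -289 + 23/2 = -555/2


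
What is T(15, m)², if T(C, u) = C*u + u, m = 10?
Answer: 25600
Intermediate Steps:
T(C, u) = u + C*u
T(15, m)² = (10*(1 + 15))² = (10*16)² = 160² = 25600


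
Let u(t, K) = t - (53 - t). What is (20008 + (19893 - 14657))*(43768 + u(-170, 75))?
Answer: 1094958500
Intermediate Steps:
u(t, K) = -53 + 2*t (u(t, K) = t + (-53 + t) = -53 + 2*t)
(20008 + (19893 - 14657))*(43768 + u(-170, 75)) = (20008 + (19893 - 14657))*(43768 + (-53 + 2*(-170))) = (20008 + 5236)*(43768 + (-53 - 340)) = 25244*(43768 - 393) = 25244*43375 = 1094958500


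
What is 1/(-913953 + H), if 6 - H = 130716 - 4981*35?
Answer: -1/870328 ≈ -1.1490e-6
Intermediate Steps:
H = 43625 (H = 6 - (130716 - 4981*35) = 6 - (130716 - 1*174335) = 6 - (130716 - 174335) = 6 - 1*(-43619) = 6 + 43619 = 43625)
1/(-913953 + H) = 1/(-913953 + 43625) = 1/(-870328) = -1/870328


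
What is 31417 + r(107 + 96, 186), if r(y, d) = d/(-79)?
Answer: 2481757/79 ≈ 31415.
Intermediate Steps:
r(y, d) = -d/79 (r(y, d) = d*(-1/79) = -d/79)
31417 + r(107 + 96, 186) = 31417 - 1/79*186 = 31417 - 186/79 = 2481757/79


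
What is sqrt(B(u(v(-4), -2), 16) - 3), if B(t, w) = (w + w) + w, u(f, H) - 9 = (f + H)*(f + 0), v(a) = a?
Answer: 3*sqrt(5) ≈ 6.7082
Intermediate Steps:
u(f, H) = 9 + f*(H + f) (u(f, H) = 9 + (f + H)*(f + 0) = 9 + (H + f)*f = 9 + f*(H + f))
B(t, w) = 3*w (B(t, w) = 2*w + w = 3*w)
sqrt(B(u(v(-4), -2), 16) - 3) = sqrt(3*16 - 3) = sqrt(48 - 3) = sqrt(45) = 3*sqrt(5)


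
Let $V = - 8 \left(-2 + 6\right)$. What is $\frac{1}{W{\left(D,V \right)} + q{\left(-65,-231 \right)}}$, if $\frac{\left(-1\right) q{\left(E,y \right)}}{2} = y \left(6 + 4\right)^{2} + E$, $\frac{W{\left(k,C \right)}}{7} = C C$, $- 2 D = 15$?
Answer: $\frac{1}{53498} \approx 1.8692 \cdot 10^{-5}$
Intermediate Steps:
$D = - \frac{15}{2}$ ($D = \left(- \frac{1}{2}\right) 15 = - \frac{15}{2} \approx -7.5$)
$V = -32$ ($V = \left(-8\right) 4 = -32$)
$W{\left(k,C \right)} = 7 C^{2}$ ($W{\left(k,C \right)} = 7 C C = 7 C^{2}$)
$q{\left(E,y \right)} = - 200 y - 2 E$ ($q{\left(E,y \right)} = - 2 \left(y \left(6 + 4\right)^{2} + E\right) = - 2 \left(y 10^{2} + E\right) = - 2 \left(y 100 + E\right) = - 2 \left(100 y + E\right) = - 2 \left(E + 100 y\right) = - 200 y - 2 E$)
$\frac{1}{W{\left(D,V \right)} + q{\left(-65,-231 \right)}} = \frac{1}{7 \left(-32\right)^{2} - -46330} = \frac{1}{7 \cdot 1024 + \left(46200 + 130\right)} = \frac{1}{7168 + 46330} = \frac{1}{53498}$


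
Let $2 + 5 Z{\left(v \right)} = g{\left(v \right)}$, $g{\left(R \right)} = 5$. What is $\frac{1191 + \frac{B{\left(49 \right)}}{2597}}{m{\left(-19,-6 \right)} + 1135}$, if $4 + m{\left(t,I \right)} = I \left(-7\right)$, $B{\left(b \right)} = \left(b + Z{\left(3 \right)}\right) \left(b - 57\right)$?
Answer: $\frac{15463151}{15231405} \approx 1.0152$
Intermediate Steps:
$Z{\left(v \right)} = \frac{3}{5}$ ($Z{\left(v \right)} = - \frac{2}{5} + \frac{1}{5} \cdot 5 = - \frac{2}{5} + 1 = \frac{3}{5}$)
$B{\left(b \right)} = \left(-57 + b\right) \left(\frac{3}{5} + b\right)$ ($B{\left(b \right)} = \left(b + \frac{3}{5}\right) \left(b - 57\right) = \left(\frac{3}{5} + b\right) \left(-57 + b\right) = \left(-57 + b\right) \left(\frac{3}{5} + b\right)$)
$m{\left(t,I \right)} = -4 - 7 I$ ($m{\left(t,I \right)} = -4 + I \left(-7\right) = -4 - 7 I$)
$\frac{1191 + \frac{B{\left(49 \right)}}{2597}}{m{\left(-19,-6 \right)} + 1135} = \frac{1191 + \frac{- \frac{171}{5} + 49^{2} - \frac{13818}{5}}{2597}}{\left(-4 - -42\right) + 1135} = \frac{1191 + \left(- \frac{171}{5} + 2401 - \frac{13818}{5}\right) \frac{1}{2597}}{\left(-4 + 42\right) + 1135} = \frac{1191 - \frac{1984}{12985}}{38 + 1135} = \frac{1191 - \frac{1984}{12985}}{1173} = \frac{15463151}{12985} \cdot \frac{1}{1173} = \frac{15463151}{15231405}$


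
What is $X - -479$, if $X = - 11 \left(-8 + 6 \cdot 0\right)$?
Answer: $567$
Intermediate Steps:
$X = 88$ ($X = - 11 \left(-8 + 0\right) = \left(-11\right) \left(-8\right) = 88$)
$X - -479 = 88 - -479 = 88 + 479 = 567$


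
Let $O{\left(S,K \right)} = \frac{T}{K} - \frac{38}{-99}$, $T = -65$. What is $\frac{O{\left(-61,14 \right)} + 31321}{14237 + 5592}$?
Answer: $\frac{43405003}{27482994} \approx 1.5793$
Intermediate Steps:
$O{\left(S,K \right)} = \frac{38}{99} - \frac{65}{K}$ ($O{\left(S,K \right)} = - \frac{65}{K} - \frac{38}{-99} = - \frac{65}{K} - - \frac{38}{99} = - \frac{65}{K} + \frac{38}{99} = \frac{38}{99} - \frac{65}{K}$)
$\frac{O{\left(-61,14 \right)} + 31321}{14237 + 5592} = \frac{\left(\frac{38}{99} - \frac{65}{14}\right) + 31321}{14237 + 5592} = \frac{\left(\frac{38}{99} - \frac{65}{14}\right) + 31321}{19829} = \left(\left(\frac{38}{99} - \frac{65}{14}\right) + 31321\right) \frac{1}{19829} = \left(- \frac{5903}{1386} + 31321\right) \frac{1}{19829} = \frac{43405003}{1386} \cdot \frac{1}{19829} = \frac{43405003}{27482994}$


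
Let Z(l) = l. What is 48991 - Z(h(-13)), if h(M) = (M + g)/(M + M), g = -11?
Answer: 636871/13 ≈ 48990.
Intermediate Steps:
h(M) = (-11 + M)/(2*M) (h(M) = (M - 11)/(M + M) = (-11 + M)/((2*M)) = (-11 + M)*(1/(2*M)) = (-11 + M)/(2*M))
48991 - Z(h(-13)) = 48991 - (-11 - 13)/(2*(-13)) = 48991 - (-1)*(-24)/(2*13) = 48991 - 1*12/13 = 48991 - 12/13 = 636871/13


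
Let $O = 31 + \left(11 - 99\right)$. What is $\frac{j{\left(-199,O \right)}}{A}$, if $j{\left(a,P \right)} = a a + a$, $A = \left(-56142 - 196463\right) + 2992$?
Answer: $- \frac{39402}{249613} \approx -0.15785$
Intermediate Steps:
$O = -57$ ($O = 31 + \left(11 - 99\right) = 31 - 88 = -57$)
$A = -249613$ ($A = \left(-56142 - 196463\right) + 2992 = -252605 + 2992 = -249613$)
$j{\left(a,P \right)} = a + a^{2}$ ($j{\left(a,P \right)} = a^{2} + a = a + a^{2}$)
$\frac{j{\left(-199,O \right)}}{A} = \frac{\left(-199\right) \left(1 - 199\right)}{-249613} = \left(-199\right) \left(-198\right) \left(- \frac{1}{249613}\right) = 39402 \left(- \frac{1}{249613}\right) = - \frac{39402}{249613}$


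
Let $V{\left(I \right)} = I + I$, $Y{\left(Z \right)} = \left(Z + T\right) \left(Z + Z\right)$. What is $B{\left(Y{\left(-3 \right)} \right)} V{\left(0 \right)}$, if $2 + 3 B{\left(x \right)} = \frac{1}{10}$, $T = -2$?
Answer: $0$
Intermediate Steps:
$Y{\left(Z \right)} = 2 Z \left(-2 + Z\right)$ ($Y{\left(Z \right)} = \left(Z - 2\right) \left(Z + Z\right) = \left(-2 + Z\right) 2 Z = 2 Z \left(-2 + Z\right)$)
$V{\left(I \right)} = 2 I$
$B{\left(x \right)} = - \frac{19}{30}$ ($B{\left(x \right)} = - \frac{2}{3} + \frac{1}{3 \cdot 10} = - \frac{2}{3} + \frac{1}{3} \cdot \frac{1}{10} = - \frac{2}{3} + \frac{1}{30} = - \frac{19}{30}$)
$B{\left(Y{\left(-3 \right)} \right)} V{\left(0 \right)} = - \frac{19 \cdot 2 \cdot 0}{30} = \left(- \frac{19}{30}\right) 0 = 0$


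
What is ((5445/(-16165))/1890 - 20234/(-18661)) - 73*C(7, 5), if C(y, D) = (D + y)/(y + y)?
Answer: -779014299181/12669512730 ≈ -61.487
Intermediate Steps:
C(y, D) = (D + y)/(2*y) (C(y, D) = (D + y)/((2*y)) = (D + y)*(1/(2*y)) = (D + y)/(2*y))
((5445/(-16165))/1890 - 20234/(-18661)) - 73*C(7, 5) = ((5445/(-16165))/1890 - 20234/(-18661)) - 73*(½)*(5 + 7)/7 = ((5445*(-1/16165))*(1/1890) - 20234*(-1/18661)) - 73*(½)*(⅐)*12 = (-1089/3233*1/1890 + 20234/18661) - 73*6/7 = (-121/678930 + 20234/18661) - 1*438/7 = 13735211639/12669512730 - 438/7 = -779014299181/12669512730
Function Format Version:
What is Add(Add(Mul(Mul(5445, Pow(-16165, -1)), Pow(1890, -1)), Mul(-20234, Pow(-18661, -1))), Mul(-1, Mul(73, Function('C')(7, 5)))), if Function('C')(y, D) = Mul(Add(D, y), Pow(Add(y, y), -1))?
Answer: Rational(-779014299181, 12669512730) ≈ -61.487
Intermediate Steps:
Function('C')(y, D) = Mul(Rational(1, 2), Pow(y, -1), Add(D, y)) (Function('C')(y, D) = Mul(Add(D, y), Pow(Mul(2, y), -1)) = Mul(Add(D, y), Mul(Rational(1, 2), Pow(y, -1))) = Mul(Rational(1, 2), Pow(y, -1), Add(D, y)))
Add(Add(Mul(Mul(5445, Pow(-16165, -1)), Pow(1890, -1)), Mul(-20234, Pow(-18661, -1))), Mul(-1, Mul(73, Function('C')(7, 5)))) = Add(Add(Mul(Mul(5445, Pow(-16165, -1)), Pow(1890, -1)), Mul(-20234, Pow(-18661, -1))), Mul(-1, Mul(73, Mul(Rational(1, 2), Pow(7, -1), Add(5, 7))))) = Add(Add(Mul(Mul(5445, Rational(-1, 16165)), Rational(1, 1890)), Mul(-20234, Rational(-1, 18661))), Mul(-1, Mul(73, Mul(Rational(1, 2), Rational(1, 7), 12)))) = Add(Add(Mul(Rational(-1089, 3233), Rational(1, 1890)), Rational(20234, 18661)), Mul(-1, Mul(73, Rational(6, 7)))) = Add(Add(Rational(-121, 678930), Rational(20234, 18661)), Mul(-1, Rational(438, 7))) = Add(Rational(13735211639, 12669512730), Rational(-438, 7)) = Rational(-779014299181, 12669512730)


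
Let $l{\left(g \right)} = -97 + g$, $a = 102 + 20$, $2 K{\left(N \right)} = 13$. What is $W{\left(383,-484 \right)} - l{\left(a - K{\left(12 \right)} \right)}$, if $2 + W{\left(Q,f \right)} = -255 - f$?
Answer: $\frac{417}{2} \approx 208.5$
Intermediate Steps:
$K{\left(N \right)} = \frac{13}{2}$ ($K{\left(N \right)} = \frac{1}{2} \cdot 13 = \frac{13}{2}$)
$W{\left(Q,f \right)} = -257 - f$ ($W{\left(Q,f \right)} = -2 - \left(255 + f\right) = -257 - f$)
$a = 122$
$W{\left(383,-484 \right)} - l{\left(a - K{\left(12 \right)} \right)} = \left(-257 - -484\right) - \left(-97 + \left(122 - \frac{13}{2}\right)\right) = \left(-257 + 484\right) - \left(-97 + \left(122 - \frac{13}{2}\right)\right) = 227 - \left(-97 + \frac{231}{2}\right) = 227 - \frac{37}{2} = \frac{417}{2}$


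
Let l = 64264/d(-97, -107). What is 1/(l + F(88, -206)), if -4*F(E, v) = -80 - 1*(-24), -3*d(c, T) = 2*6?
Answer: -1/16052 ≈ -6.2298e-5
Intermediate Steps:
d(c, T) = -4 (d(c, T) = -2*6/3 = -1/3*12 = -4)
F(E, v) = 14 (F(E, v) = -(-80 - 1*(-24))/4 = -(-80 + 24)/4 = -1/4*(-56) = 14)
l = -16066 (l = 64264/(-4) = 64264*(-1/4) = -16066)
1/(l + F(88, -206)) = 1/(-16066 + 14) = 1/(-16052) = -1/16052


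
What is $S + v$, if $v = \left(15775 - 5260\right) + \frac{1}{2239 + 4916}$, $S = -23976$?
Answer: $- \frac{96313454}{7155} \approx -13461.0$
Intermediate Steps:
$v = \frac{75234826}{7155}$ ($v = 10515 + \frac{1}{7155} = \frac{75234826}{7155} \approx 10515.0$)
$S + v = -23976 + \frac{75234826}{7155} = - \frac{96313454}{7155}$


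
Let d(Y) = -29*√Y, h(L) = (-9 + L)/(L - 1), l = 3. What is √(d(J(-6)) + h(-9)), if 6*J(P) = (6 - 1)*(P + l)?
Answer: √(180 - 1450*I*√10)/10 ≈ 4.883 - 4.6951*I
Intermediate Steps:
h(L) = (-9 + L)/(-1 + L)
J(P) = 5/2 + 5*P/6 (J(P) = ((6 - 1)*(P + 3))/6 = (5*(3 + P))/6 = (15 + 5*P)/6 = 5/2 + 5*P/6)
√(d(J(-6)) + h(-9)) = √(-29*√(5/2 + (⅚)*(-6)) + (-9 - 9)/(-1 - 9)) = √(-29*√(5/2 - 5) - 18/(-10)) = √(-29*I*√10/2 - ⅒*(-18)) = √(-29*I*√10/2 + 9/5) = √(9/5 - 29*I*√10/2)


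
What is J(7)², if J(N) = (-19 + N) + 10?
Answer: 4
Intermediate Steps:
J(N) = -9 + N
J(7)² = (-9 + 7)² = (-2)² = 4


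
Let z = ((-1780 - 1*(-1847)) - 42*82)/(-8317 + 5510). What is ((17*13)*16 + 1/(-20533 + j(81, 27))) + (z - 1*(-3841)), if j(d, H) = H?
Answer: 424691888889/57560342 ≈ 7378.2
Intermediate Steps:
z = 3377/2807 (z = ((-1780 + 1847) - 3444)/(-2807) = (67 - 3444)*(-1/2807) = -3377*(-1/2807) = 3377/2807 ≈ 1.2031)
((17*13)*16 + 1/(-20533 + j(81, 27))) + (z - 1*(-3841)) = ((17*13)*16 + 1/(-20533 + 27)) + (3377/2807 - 1*(-3841)) = (221*16 + 1/(-20506)) + (3377/2807 + 3841) = (3536 - 1/20506) + 10785064/2807 = 72509215/20506 + 10785064/2807 = 424691888889/57560342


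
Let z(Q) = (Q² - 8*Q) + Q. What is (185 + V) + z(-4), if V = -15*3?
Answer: 184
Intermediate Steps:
V = -45
z(Q) = Q² - 7*Q
(185 + V) + z(-4) = (185 - 45) - 4*(-7 - 4) = 140 - 4*(-11) = 140 + 44 = 184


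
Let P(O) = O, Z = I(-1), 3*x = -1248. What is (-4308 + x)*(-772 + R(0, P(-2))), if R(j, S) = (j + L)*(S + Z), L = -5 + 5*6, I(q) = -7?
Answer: 4709828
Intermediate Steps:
x = -416 (x = (⅓)*(-1248) = -416)
L = 25 (L = -5 + 30 = 25)
Z = -7
R(j, S) = (-7 + S)*(25 + j) (R(j, S) = (j + 25)*(S - 7) = (25 + j)*(-7 + S) = (-7 + S)*(25 + j))
(-4308 + x)*(-772 + R(0, P(-2))) = (-4308 - 416)*(-772 + (-175 - 7*0 + 25*(-2) - 2*0)) = -4724*(-772 + (-175 + 0 - 50 + 0)) = -4724*(-772 - 225) = -4724*(-997) = 4709828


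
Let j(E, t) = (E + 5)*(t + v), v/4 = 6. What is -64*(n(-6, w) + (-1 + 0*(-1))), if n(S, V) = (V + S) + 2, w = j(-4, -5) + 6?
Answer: -1280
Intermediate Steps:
v = 24 (v = 4*6 = 24)
j(E, t) = (5 + E)*(24 + t) (j(E, t) = (E + 5)*(t + 24) = (5 + E)*(24 + t))
w = 25 (w = (120 + 5*(-5) + 24*(-4) - 4*(-5)) + 6 = (120 - 25 - 96 + 20) + 6 = 19 + 6 = 25)
n(S, V) = 2 + S + V (n(S, V) = (S + V) + 2 = 2 + S + V)
-64*(n(-6, w) + (-1 + 0*(-1))) = -64*((2 - 6 + 25) + (-1 + 0*(-1))) = -64*(21 + (-1 + 0)) = -64*(21 - 1) = -64*20 = -1280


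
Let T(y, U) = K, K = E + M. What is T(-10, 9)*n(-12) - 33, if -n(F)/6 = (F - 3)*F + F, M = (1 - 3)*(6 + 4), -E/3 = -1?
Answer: 17103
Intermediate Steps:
E = 3 (E = -3*(-1) = 3)
M = -20 (M = -2*10 = -20)
K = -17 (K = 3 - 20 = -17)
n(F) = -6*F - 6*F*(-3 + F) (n(F) = -6*((F - 3)*F + F) = -6*((-3 + F)*F + F) = -6*(F*(-3 + F) + F) = -6*(F + F*(-3 + F)) = -6*F - 6*F*(-3 + F))
T(y, U) = -17
T(-10, 9)*n(-12) - 33 = -102*(-12)*(2 - 1*(-12)) - 33 = -102*(-12)*(2 + 12) - 33 = -102*(-12)*14 - 33 = -17*(-1008) - 33 = 17136 - 33 = 17103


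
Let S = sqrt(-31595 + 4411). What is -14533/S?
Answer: 14533*I*sqrt(1699)/6796 ≈ 88.145*I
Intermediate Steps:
S = 4*I*sqrt(1699) (S = sqrt(-27184) = 4*I*sqrt(1699) ≈ 164.88*I)
-14533/S = -14533*(-I*sqrt(1699)/6796) = -(-14533)*I*sqrt(1699)/6796 = 14533*I*sqrt(1699)/6796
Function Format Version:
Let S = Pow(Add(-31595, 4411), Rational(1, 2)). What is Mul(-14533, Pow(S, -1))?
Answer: Mul(Rational(14533, 6796), I, Pow(1699, Rational(1, 2))) ≈ Mul(88.145, I)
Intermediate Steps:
S = Mul(4, I, Pow(1699, Rational(1, 2))) (S = Pow(-27184, Rational(1, 2)) = Mul(4, I, Pow(1699, Rational(1, 2))) ≈ Mul(164.88, I))
Mul(-14533, Pow(S, -1)) = Mul(-14533, Pow(Mul(4, I, Pow(1699, Rational(1, 2))), -1)) = Mul(-14533, Mul(Rational(-1, 6796), I, Pow(1699, Rational(1, 2)))) = Mul(Rational(14533, 6796), I, Pow(1699, Rational(1, 2)))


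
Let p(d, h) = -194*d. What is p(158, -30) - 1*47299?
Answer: -77951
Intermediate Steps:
p(158, -30) - 1*47299 = -194*158 - 1*47299 = -30652 - 47299 = -77951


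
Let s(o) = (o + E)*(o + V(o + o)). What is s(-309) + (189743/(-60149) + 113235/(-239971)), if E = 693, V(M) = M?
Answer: -5138100037011740/14434015679 ≈ -3.5597e+5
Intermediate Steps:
s(o) = 3*o*(693 + o) (s(o) = (o + 693)*(o + (o + o)) = (693 + o)*(o + 2*o) = (693 + o)*(3*o) = 3*o*(693 + o))
s(-309) + (189743/(-60149) + 113235/(-239971)) = 3*(-309)*(693 - 309) + (189743/(-60149) + 113235/(-239971)) = 3*(-309)*384 + (189743*(-1/60149) + 113235*(-1/239971)) = -355968 + (-189743/60149 - 113235/239971) = -355968 - 52343789468/14434015679 = -5138100037011740/14434015679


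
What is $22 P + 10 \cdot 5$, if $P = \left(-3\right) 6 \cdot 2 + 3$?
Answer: $-676$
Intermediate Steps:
$P = -33$ ($P = \left(-18\right) 2 + 3 = -36 + 3 = -33$)
$22 P + 10 \cdot 5 = 22 \left(-33\right) + 10 \cdot 5 = -726 + 50 = -676$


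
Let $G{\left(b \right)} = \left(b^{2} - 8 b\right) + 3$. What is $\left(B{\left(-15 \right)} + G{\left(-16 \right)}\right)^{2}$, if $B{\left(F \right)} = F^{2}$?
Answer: $374544$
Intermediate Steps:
$G{\left(b \right)} = 3 + b^{2} - 8 b$
$\left(B{\left(-15 \right)} + G{\left(-16 \right)}\right)^{2} = \left(\left(-15\right)^{2} + \left(3 + \left(-16\right)^{2} - -128\right)\right)^{2} = \left(225 + \left(3 + 256 + 128\right)\right)^{2} = \left(225 + 387\right)^{2} = 612^{2} = 374544$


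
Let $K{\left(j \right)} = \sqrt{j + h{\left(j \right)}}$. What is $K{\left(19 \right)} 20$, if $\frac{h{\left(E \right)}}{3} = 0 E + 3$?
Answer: $40 \sqrt{7} \approx 105.83$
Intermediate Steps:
$h{\left(E \right)} = 9$ ($h{\left(E \right)} = 3 \left(0 E + 3\right) = 3 \left(0 + 3\right) = 3 \cdot 3 = 9$)
$K{\left(j \right)} = \sqrt{9 + j}$ ($K{\left(j \right)} = \sqrt{j + 9} = \sqrt{9 + j}$)
$K{\left(19 \right)} 20 = \sqrt{9 + 19} \cdot 20 = \sqrt{28} \cdot 20 = 2 \sqrt{7} \cdot 20 = 40 \sqrt{7}$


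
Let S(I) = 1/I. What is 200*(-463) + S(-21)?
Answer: -1944601/21 ≈ -92600.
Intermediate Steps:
200*(-463) + S(-21) = 200*(-463) + 1/(-21) = -92600 - 1/21 = -1944601/21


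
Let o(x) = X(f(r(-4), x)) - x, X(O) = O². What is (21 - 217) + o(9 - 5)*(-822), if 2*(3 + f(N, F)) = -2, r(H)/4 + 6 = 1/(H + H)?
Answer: -10060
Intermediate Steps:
r(H) = -24 + 2/H (r(H) = -24 + 4/(H + H) = -24 + 4/((2*H)) = -24 + 4*(1/(2*H)) = -24 + 2/H)
f(N, F) = -4 (f(N, F) = -3 + (½)*(-2) = -3 - 1 = -4)
o(x) = 16 - x (o(x) = (-4)² - x = 16 - x)
(21 - 217) + o(9 - 5)*(-822) = (21 - 217) + (16 - (9 - 5))*(-822) = -196 + (16 - 1*4)*(-822) = -196 + (16 - 4)*(-822) = -196 + 12*(-822) = -196 - 9864 = -10060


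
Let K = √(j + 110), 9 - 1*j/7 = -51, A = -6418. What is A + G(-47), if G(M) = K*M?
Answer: -6418 - 47*√530 ≈ -7500.0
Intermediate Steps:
j = 420 (j = 63 - 7*(-51) = 63 + 357 = 420)
K = √530 (K = √(420 + 110) = √530 ≈ 23.022)
G(M) = M*√530 (G(M) = √530*M = M*√530)
A + G(-47) = -6418 - 47*√530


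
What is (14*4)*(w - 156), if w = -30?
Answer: -10416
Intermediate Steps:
(14*4)*(w - 156) = (14*4)*(-30 - 156) = 56*(-186) = -10416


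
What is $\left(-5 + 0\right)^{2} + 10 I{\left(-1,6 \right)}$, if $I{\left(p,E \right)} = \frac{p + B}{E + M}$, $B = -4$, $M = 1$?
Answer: $\frac{125}{7} \approx 17.857$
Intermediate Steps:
$I{\left(p,E \right)} = \frac{-4 + p}{1 + E}$ ($I{\left(p,E \right)} = \frac{p - 4}{E + 1} = \frac{-4 + p}{1 + E}$)
$\left(-5 + 0\right)^{2} + 10 I{\left(-1,6 \right)} = \left(-5 + 0\right)^{2} + 10 \frac{-4 - 1}{1 + 6} = \left(-5\right)^{2} + 10 \cdot \frac{1}{7} \left(-5\right) = 25 + 10 \cdot \frac{1}{7} \left(-5\right) = 25 + 10 \left(- \frac{5}{7}\right) = 25 - \frac{50}{7} = \frac{125}{7}$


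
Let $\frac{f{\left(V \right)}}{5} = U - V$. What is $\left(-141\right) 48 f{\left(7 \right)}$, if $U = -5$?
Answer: $406080$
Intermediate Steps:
$f{\left(V \right)} = -25 - 5 V$ ($f{\left(V \right)} = 5 \left(-5 - V\right) = -25 - 5 V$)
$\left(-141\right) 48 f{\left(7 \right)} = \left(-141\right) 48 \left(-25 - 35\right) = - 6768 \left(-25 - 35\right) = \left(-6768\right) \left(-60\right) = 406080$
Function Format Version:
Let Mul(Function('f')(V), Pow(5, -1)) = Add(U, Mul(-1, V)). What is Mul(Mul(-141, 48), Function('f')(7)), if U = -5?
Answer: 406080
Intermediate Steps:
Function('f')(V) = Add(-25, Mul(-5, V)) (Function('f')(V) = Mul(5, Add(-5, Mul(-1, V))) = Add(-25, Mul(-5, V)))
Mul(Mul(-141, 48), Function('f')(7)) = Mul(Mul(-141, 48), Add(-25, Mul(-5, 7))) = Mul(-6768, Add(-25, -35)) = Mul(-6768, -60) = 406080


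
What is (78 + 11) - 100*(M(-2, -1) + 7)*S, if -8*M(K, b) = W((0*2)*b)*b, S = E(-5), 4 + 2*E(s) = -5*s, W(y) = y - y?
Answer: -7261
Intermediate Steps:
W(y) = 0
E(s) = -2 - 5*s/2 (E(s) = -2 + (-5*s)/2 = -2 - 5*s/2)
S = 21/2 (S = -2 - 5/2*(-5) = -2 + 25/2 = 21/2 ≈ 10.500)
M(K, b) = 0 (M(K, b) = -0*b = -⅛*0 = 0)
(78 + 11) - 100*(M(-2, -1) + 7)*S = (78 + 11) - 100*(0 + 7)*21/2 = 89 - 700*21/2 = 89 - 100*147/2 = 89 - 7350 = -7261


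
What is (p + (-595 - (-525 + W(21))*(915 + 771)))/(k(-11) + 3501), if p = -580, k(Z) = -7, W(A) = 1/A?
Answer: 6187263/24458 ≈ 252.98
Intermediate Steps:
(p + (-595 - (-525 + W(21))*(915 + 771)))/(k(-11) + 3501) = (-580 + (-595 - (-525 + 1/21)*(915 + 771)))/(-7 + 3501) = (-580 + (-595 - (-525 + 1/21)*1686))/3494 = (-580 + (-595 - (-11024)*1686/21))*(1/3494) = (-580 + (-595 - 1*(-6195488/7)))*(1/3494) = (-580 + (-595 + 6195488/7))*(1/3494) = (-580 + 6191323/7)*(1/3494) = (6187263/7)*(1/3494) = 6187263/24458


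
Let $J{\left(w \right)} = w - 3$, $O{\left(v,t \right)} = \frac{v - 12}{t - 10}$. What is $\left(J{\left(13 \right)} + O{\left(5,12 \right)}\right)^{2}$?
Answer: $\frac{169}{4} \approx 42.25$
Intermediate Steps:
$O{\left(v,t \right)} = \frac{-12 + v}{-10 + t}$
$J{\left(w \right)} = -3 + w$
$\left(J{\left(13 \right)} + O{\left(5,12 \right)}\right)^{2} = \left(\left(-3 + 13\right) + \frac{-12 + 5}{-10 + 12}\right)^{2} = \left(10 + \frac{1}{2} \left(-7\right)\right)^{2} = \left(10 - \frac{7}{2}\right)^{2} = \left(\frac{13}{2}\right)^{2} = \frac{169}{4}$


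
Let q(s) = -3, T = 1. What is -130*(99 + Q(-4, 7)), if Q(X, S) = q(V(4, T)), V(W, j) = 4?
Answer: -12480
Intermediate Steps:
Q(X, S) = -3
-130*(99 + Q(-4, 7)) = -130*(99 - 3) = -130*96 = -12480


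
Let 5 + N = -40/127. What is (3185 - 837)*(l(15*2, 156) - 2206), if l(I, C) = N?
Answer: -659405276/127 ≈ -5.1922e+6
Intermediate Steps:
N = -675/127 (N = -5 - 40/127 = -675/127 ≈ -5.3150)
l(I, C) = -675/127
(3185 - 837)*(l(15*2, 156) - 2206) = (3185 - 837)*(-675/127 - 2206) = 2348*(-280837/127) = -659405276/127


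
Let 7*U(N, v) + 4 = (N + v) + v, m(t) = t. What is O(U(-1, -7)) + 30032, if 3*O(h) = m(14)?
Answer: 90110/3 ≈ 30037.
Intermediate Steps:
U(N, v) = -4/7 + N/7 + 2*v/7 (U(N, v) = -4/7 + ((N + v) + v)/7 = -4/7 + (N + 2*v)/7 = -4/7 + (N/7 + 2*v/7) = -4/7 + N/7 + 2*v/7)
O(h) = 14/3 (O(h) = (⅓)*14 = 14/3)
O(U(-1, -7)) + 30032 = 14/3 + 30032 = 90110/3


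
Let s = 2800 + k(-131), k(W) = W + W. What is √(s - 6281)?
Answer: I*√3743 ≈ 61.18*I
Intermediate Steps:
k(W) = 2*W
s = 2538 (s = 2800 + 2*(-131) = 2800 - 262 = 2538)
√(s - 6281) = √(2538 - 6281) = √(-3743) = I*√3743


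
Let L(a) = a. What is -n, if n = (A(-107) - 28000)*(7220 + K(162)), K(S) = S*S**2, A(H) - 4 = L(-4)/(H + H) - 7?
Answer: 12760567548612/107 ≈ 1.1926e+11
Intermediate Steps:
A(H) = -3 - 2/H (A(H) = 4 + (-4/(H + H) - 7) = 4 + (-4/(2*H) - 7) = 4 + ((1/(2*H))*(-4) - 7) = 4 + (-2/H - 7) = 4 + (-7 - 2/H) = -3 - 2/H)
K(S) = S**3
n = -12760567548612/107 (n = ((-3 - 2/(-107)) - 28000)*(7220 + 162**3) = ((-3 - 2*(-1/107)) - 28000)*(7220 + 4251528) = ((-3 + 2/107) - 28000)*4258748 = (-319/107 - 28000)*4258748 = -2996319/107*4258748 = -12760567548612/107 ≈ -1.1926e+11)
-n = -1*(-12760567548612/107) = 12760567548612/107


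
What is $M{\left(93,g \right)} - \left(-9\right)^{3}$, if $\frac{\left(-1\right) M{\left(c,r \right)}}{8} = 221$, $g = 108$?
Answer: $-1039$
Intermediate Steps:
$M{\left(c,r \right)} = -1768$ ($M{\left(c,r \right)} = \left(-8\right) 221 = -1768$)
$M{\left(93,g \right)} - \left(-9\right)^{3} = -1768 - \left(-9\right)^{3} = -1768 - -729 = -1768 + 729 = -1039$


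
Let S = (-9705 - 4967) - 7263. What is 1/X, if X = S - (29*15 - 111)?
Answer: -1/22259 ≈ -4.4926e-5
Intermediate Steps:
S = -21935 (S = -14672 - 7263 = -21935)
X = -22259 (X = -21935 - (29*15 - 111) = -21935 - (435 - 111) = -21935 - 1*324 = -21935 - 324 = -22259)
1/X = 1/(-22259) = -1/22259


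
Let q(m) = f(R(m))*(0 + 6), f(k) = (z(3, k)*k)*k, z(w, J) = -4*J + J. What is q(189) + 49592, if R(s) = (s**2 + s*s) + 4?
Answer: -6564569684792056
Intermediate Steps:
z(w, J) = -3*J
R(s) = 4 + 2*s**2 (R(s) = (s**2 + s**2) + 4 = 2*s**2 + 4 = 4 + 2*s**2)
f(k) = -3*k**3 (f(k) = ((-3*k)*k)*k = (-3*k**2)*k = -3*k**3)
q(m) = -18*(4 + 2*m**2)**3 (q(m) = (-3*(4 + 2*m**2)**3)*(0 + 6) = -3*(4 + 2*m**2)**3*6 = -18*(4 + 2*m**2)**3)
q(189) + 49592 = 144*(-2 - 1*189**2)**3 + 49592 = 144*(-2 - 1*35721)**3 + 49592 = 144*(-2 - 35721)**3 + 49592 = 144*(-35723)**3 + 49592 = 144*(-45587289478067) + 49592 = -6564569684841648 + 49592 = -6564569684792056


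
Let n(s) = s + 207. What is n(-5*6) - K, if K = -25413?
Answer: 25590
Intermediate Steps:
n(s) = 207 + s
n(-5*6) - K = (207 - 5*6) - 1*(-25413) = (207 - 30) + 25413 = 177 + 25413 = 25590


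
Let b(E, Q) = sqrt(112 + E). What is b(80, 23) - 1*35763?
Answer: -35763 + 8*sqrt(3) ≈ -35749.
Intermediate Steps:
b(80, 23) - 1*35763 = sqrt(112 + 80) - 1*35763 = sqrt(192) - 35763 = 8*sqrt(3) - 35763 = -35763 + 8*sqrt(3)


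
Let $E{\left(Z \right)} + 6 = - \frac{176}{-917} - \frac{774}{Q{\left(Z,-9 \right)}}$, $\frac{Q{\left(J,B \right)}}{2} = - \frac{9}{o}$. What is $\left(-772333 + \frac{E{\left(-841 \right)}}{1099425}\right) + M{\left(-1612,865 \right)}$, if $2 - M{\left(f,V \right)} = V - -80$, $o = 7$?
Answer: $- \frac{779595771826409}{1008172725} \approx -7.7328 \cdot 10^{5}$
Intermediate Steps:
$M{\left(f,V \right)} = -78 - V$ ($M{\left(f,V \right)} = 2 - \left(V - -80\right) = 2 - \left(V + 80\right) = 2 - \left(80 + V\right) = -78 - V$)
$Q{\left(J,B \right)} = - \frac{18}{7}$ ($Q{\left(J,B \right)} = 2 \left(- \frac{9}{7}\right) = - \frac{18}{7}$)
$E{\left(Z \right)} = \frac{270691}{917}$ ($E{\left(Z \right)} = -6 - \left(-301 - \frac{176}{917}\right) = -6 - - \frac{276193}{917} = -6 + \left(\frac{176}{917} + 301\right) = -6 + \frac{276193}{917} = \frac{270691}{917}$)
$\left(-772333 + \frac{E{\left(-841 \right)}}{1099425}\right) + M{\left(-1612,865 \right)} = \left(-772333 + \frac{270691}{917 \cdot 1099425}\right) - 943 = \left(-772333 + \frac{270691}{917} \cdot \frac{1}{1099425}\right) - 943 = \left(-772333 + \frac{270691}{1008172725}\right) - 943 = - \frac{778645064946734}{1008172725} - 943 = - \frac{779595771826409}{1008172725}$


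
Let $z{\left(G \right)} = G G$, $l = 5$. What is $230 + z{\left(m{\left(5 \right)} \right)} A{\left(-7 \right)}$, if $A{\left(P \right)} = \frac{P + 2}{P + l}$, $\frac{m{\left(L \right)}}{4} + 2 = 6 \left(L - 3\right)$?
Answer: $4230$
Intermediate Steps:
$m{\left(L \right)} = -80 + 24 L$ ($m{\left(L \right)} = -8 + 4 \cdot 6 \left(L - 3\right) = -8 + 4 \cdot 6 \left(-3 + L\right) = -8 + 4 \left(-18 + 6 L\right) = -8 + \left(-72 + 24 L\right) = -80 + 24 L$)
$z{\left(G \right)} = G^{2}$
$A{\left(P \right)} = \frac{2 + P}{5 + P}$ ($A{\left(P \right)} = \frac{P + 2}{P + 5} = \frac{2 + P}{5 + P}$)
$230 + z{\left(m{\left(5 \right)} \right)} A{\left(-7 \right)} = 230 + \left(-80 + 24 \cdot 5\right)^{2} \frac{2 - 7}{5 - 7} = 230 + \left(-80 + 120\right)^{2} \frac{1}{-2} \left(-5\right) = 230 + 40^{2} \left(\left(- \frac{1}{2}\right) \left(-5\right)\right) = 230 + 1600 \cdot \frac{5}{2} = 230 + 4000 = 4230$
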